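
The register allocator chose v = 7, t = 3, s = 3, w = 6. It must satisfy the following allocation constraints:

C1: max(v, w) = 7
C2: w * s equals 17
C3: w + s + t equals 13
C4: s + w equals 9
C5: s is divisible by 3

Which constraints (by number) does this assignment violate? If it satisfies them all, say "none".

No — constraints 2 and 3 are not satisfied.

C1: max(7, 6) = 7  ✓
C2: w * s = 6 * 3 = 18, not 17  ✗
C3: w + s + t = 6 + 3 + 3 = 12, not 13  ✗
C4: s + w = 3 + 6 = 9  ✓
C5: 3 / 3 = 1, so 3 divides 3  ✓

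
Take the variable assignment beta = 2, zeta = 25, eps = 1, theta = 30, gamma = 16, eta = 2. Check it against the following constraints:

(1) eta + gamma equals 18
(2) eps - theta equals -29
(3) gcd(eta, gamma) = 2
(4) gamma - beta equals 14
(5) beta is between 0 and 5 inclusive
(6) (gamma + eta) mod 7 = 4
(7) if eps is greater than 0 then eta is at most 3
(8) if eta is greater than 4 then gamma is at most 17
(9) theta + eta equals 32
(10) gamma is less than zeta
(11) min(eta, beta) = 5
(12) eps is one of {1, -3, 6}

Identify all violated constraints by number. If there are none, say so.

(1) eta + gamma = 2 + 16 = 18 — holds.
(2) eps - theta = 1 - 30 = -29 — holds.
(3) gcd(2, 16) = 2 — holds.
(4) gamma - beta = 16 - 2 = 14 — holds.
(5) beta = 2 lies in [0, 5] — holds.
(6) gamma + eta = 18; 18 mod 7 = 4 — holds.
(7) eps = 1 > 0, so we need eta ≤ 3; eta = 2 ≤ 3 — holds.
(8) eta = 2, not > 4; antecedent false, conditional vacuously true — holds.
(9) theta + eta = 30 + 2 = 32 — holds.
(10) gamma = 16, zeta = 25; 16 < 25 — holds.
(11) min(2, 2) = 2, not 5 — does not hold.
(12) eps = 1 is in {1, -3, 6} — holds.

Constraint 11 does not hold.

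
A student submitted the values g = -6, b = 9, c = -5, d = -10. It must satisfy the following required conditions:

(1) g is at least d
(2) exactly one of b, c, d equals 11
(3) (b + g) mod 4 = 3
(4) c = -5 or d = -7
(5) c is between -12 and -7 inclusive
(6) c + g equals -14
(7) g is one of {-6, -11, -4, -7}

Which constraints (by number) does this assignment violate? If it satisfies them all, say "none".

(1) g = -6, d = -10; -6 ≥ -10 — satisfied.
(2) b=9, c=-5, d=-10; 0 of them equal 11, not exactly one — violated.
(3) b + g = 3; 3 mod 4 = 3 — satisfied.
(4) c = -5 = -5 (first disjunct) — satisfied.
(5) c = -5 is outside [-12, -7] — violated.
(6) c + g = -5 + (-6) = -11, not -14 — violated.
(7) g = -6 is in {-6, -11, -4, -7} — satisfied.

Violated: 2, 5, and 6.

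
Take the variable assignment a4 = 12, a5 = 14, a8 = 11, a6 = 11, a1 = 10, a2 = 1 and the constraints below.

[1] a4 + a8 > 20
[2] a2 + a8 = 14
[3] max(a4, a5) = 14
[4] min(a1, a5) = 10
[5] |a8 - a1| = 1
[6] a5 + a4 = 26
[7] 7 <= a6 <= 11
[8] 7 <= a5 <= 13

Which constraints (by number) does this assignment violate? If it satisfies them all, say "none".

Violated: 2, 8.

[1] a4 + a8 = 12 + 11 = 23; 23 > 20 — holds.
[2] a2 + a8 = 1 + 11 = 12, not 14 — does not hold.
[3] max(12, 14) = 14 — holds.
[4] min(10, 14) = 10 — holds.
[5] |11 - 10| = 1 — holds.
[6] a5 + a4 = 14 + 12 = 26 — holds.
[7] a6 = 11 lies in [7, 11] — holds.
[8] a5 = 14 is outside [7, 13] — does not hold.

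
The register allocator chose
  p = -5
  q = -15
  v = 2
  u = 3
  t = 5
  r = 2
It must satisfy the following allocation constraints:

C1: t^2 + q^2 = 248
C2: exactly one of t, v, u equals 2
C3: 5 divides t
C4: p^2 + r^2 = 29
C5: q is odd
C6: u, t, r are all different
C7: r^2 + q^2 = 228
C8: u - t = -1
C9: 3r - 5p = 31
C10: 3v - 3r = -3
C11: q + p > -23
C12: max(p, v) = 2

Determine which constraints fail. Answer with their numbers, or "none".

C1: t^2 + q^2 = 5^2 + (-15)^2 = 25 + 225 = 250, not 248 — violated.
C2: t=5, v=2, u=3; 1 of them equals 2 — satisfied.
C3: 5 / 5 = 1, so 5 divides 5 — satisfied.
C4: p^2 + r^2 = (-5)^2 + 2^2 = 25 + 4 = 29 — satisfied.
C5: q = -15 is odd — satisfied.
C6: values 3, 5, 2 are pairwise distinct — satisfied.
C7: r^2 + q^2 = 2^2 + (-15)^2 = 4 + 225 = 229, not 228 — violated.
C8: u - t = 3 - 5 = -2, not -1 — violated.
C9: 3r - 5p = 3(2) - 5(-5) = 31 — satisfied.
C10: 3v - 3r = 3(2) - 3(2) = 0, not -3 — violated.
C11: q + p = -15 + (-5) = -20; -20 > -23 — satisfied.
C12: max(-5, 2) = 2 — satisfied.

Constraints 1, 7, 8, and 10 do not hold.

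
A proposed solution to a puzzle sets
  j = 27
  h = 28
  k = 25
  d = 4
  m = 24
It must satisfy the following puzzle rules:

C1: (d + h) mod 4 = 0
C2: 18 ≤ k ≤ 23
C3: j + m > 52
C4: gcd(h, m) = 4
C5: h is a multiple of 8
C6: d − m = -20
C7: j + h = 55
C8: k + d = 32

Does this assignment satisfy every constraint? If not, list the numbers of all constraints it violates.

C1: d + h = 32; 32 mod 4 = 0 — OK.
C2: k = 25 is outside [18, 23] — violated.
C3: j + m = 27 + 24 = 51; 51 ≤ 52, bound 52 not met — violated.
C4: gcd(28, 24) = 4 — OK.
C5: 28 = 8×3 + 4, so 8 does not divide 28 — violated.
C6: d − m = 4 − 24 = -20 — OK.
C7: j + h = 27 + 28 = 55 — OK.
C8: k + d = 25 + 4 = 29, not 32 — violated.

Constraints 2, 3, 5, and 8 do not hold.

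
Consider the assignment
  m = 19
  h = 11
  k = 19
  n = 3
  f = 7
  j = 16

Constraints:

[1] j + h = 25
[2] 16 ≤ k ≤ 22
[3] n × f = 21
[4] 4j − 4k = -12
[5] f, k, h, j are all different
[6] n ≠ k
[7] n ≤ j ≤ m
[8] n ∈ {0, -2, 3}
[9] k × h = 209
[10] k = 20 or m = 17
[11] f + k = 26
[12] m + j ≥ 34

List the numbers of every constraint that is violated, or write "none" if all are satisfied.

[1] j + h = 16 + 11 = 27, not 25 — fails.
[2] k = 19 lies in [16, 22] — holds.
[3] n × f = 3 × 7 = 21 — holds.
[4] 4j − 4k = 4(16) − 4(19) = -12 — holds.
[5] values 7, 19, 11, 16 are pairwise distinct — holds.
[6] n = 3, k = 19; distinct — holds.
[7] values 3 ≤ 16 ≤ 19 — holds.
[8] n = 3 is in {0, -2, 3} — holds.
[9] k × h = 19 × 11 = 209 — holds.
[10] k = 19 ≠ 20 and m = 19 ≠ 17; both disjuncts false — fails.
[11] f + k = 7 + 19 = 26 — holds.
[12] m + j = 19 + 16 = 35; 35 ≥ 34 — holds.

No — constraints 1 and 10 are not satisfied.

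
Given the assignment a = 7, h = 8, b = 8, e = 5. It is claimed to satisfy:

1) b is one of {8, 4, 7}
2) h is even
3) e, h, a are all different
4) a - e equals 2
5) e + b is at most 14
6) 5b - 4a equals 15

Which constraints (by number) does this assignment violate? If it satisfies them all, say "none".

Constraint 6 does not hold.

1) b = 8 is in {8, 4, 7} — holds.
2) h = 8 is even — holds.
3) values 5, 8, 7 are pairwise distinct — holds.
4) a - e = 7 - 5 = 2 — holds.
5) e + b = 5 + 8 = 13; 13 ≤ 14 — holds.
6) 5b - 4a = 5(8) - 4(7) = 12, not 15 — fails.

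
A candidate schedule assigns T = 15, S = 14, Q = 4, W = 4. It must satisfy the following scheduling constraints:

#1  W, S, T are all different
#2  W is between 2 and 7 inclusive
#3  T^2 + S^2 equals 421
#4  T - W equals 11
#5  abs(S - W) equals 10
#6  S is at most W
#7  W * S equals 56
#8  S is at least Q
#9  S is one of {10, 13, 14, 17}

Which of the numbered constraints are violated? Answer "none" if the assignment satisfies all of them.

Constraint 6 does not hold.

#1 values 4, 14, 15 are pairwise distinct  ✔
#2 W = 4 lies in [2, 7]  ✔
#3 T^2 + S^2 = 15^2 + 14^2 = 225 + 196 = 421  ✔
#4 T - W = 15 - 4 = 11  ✔
#5 abs(14 - 4) = 10  ✔
#6 S = 14, W = 4; 14 > 4 (want ≤)  ✘
#7 W * S = 4 * 14 = 56  ✔
#8 S = 14, Q = 4; 14 ≥ 4  ✔
#9 S = 14 is in {10, 13, 14, 17}  ✔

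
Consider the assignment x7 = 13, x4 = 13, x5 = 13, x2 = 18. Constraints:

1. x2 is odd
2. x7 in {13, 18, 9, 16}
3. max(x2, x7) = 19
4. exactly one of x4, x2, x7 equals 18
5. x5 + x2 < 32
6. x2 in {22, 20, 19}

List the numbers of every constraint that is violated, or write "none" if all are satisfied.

1. x2 = 18 is even  ✘
2. x7 = 13 is in {13, 18, 9, 16}  ✔
3. max(18, 13) = 18, not 19  ✘
4. x4=13, x2=18, x7=13; 1 of them equals 18  ✔
5. x5 + x2 = 13 + 18 = 31; 31 < 32  ✔
6. x2 = 18 is not in {22, 20, 19}  ✘

Violated: 1, 3, 6.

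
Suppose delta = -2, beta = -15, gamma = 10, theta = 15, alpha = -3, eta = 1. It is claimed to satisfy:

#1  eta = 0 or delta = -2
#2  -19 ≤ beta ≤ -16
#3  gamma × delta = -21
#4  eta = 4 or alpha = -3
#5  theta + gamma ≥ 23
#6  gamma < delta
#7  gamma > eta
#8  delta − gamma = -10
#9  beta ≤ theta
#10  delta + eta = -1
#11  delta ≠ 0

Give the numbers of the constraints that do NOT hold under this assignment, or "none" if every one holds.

#1 eta = 1 ≠ 0, but delta = -2 = -2 (second disjunct) — holds.
#2 beta = -15 is outside [-19, -16] — does not hold.
#3 gamma × delta = 10 × (-2) = -20, not -21 — does not hold.
#4 eta = 1 ≠ 4, but alpha = -3 = -3 (second disjunct) — holds.
#5 theta + gamma = 15 + 10 = 25; 25 ≥ 23 — holds.
#6 gamma = 10, delta = -2; 10 ≥ -2 (want <) — does not hold.
#7 gamma = 10, eta = 1; 10 > 1 — holds.
#8 delta − gamma = -2 − 10 = -12, not -10 — does not hold.
#9 beta = -15, theta = 15; -15 ≤ 15 — holds.
#10 delta + eta = -2 + 1 = -1 — holds.
#11 delta = -2, and -2 ≠ 0 — holds.

Constraints 2, 3, 6, 8 are violated.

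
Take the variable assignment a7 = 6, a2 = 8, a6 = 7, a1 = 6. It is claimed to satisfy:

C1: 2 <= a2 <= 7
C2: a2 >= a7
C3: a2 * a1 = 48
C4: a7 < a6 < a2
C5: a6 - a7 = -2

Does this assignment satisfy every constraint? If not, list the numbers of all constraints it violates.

C1: a2 = 8 is outside [2, 7]  ✗
C2: a2 = 8, a7 = 6; 8 ≥ 6  ✓
C3: a2 * a1 = 8 * 6 = 48  ✓
C4: values 6 < 7 < 8  ✓
C5: a6 - a7 = 7 - 6 = 1, not -2  ✗

The assignment fails constraints 1, 5.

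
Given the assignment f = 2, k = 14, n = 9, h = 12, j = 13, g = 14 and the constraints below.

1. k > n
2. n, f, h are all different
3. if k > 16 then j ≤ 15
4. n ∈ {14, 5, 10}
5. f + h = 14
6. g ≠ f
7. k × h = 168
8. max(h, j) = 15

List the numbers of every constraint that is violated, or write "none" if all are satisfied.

The assignment fails constraints 4, 8.

1. k = 14, n = 9; 14 > 9 — OK.
2. values 9, 2, 12 are pairwise distinct — OK.
3. k = 14, not > 16; antecedent false, conditional vacuously true — OK.
4. n = 9 is not in {14, 5, 10} — violated.
5. f + h = 2 + 12 = 14 — OK.
6. g = 14, f = 2; distinct — OK.
7. k × h = 14 × 12 = 168 — OK.
8. max(12, 13) = 13, not 15 — violated.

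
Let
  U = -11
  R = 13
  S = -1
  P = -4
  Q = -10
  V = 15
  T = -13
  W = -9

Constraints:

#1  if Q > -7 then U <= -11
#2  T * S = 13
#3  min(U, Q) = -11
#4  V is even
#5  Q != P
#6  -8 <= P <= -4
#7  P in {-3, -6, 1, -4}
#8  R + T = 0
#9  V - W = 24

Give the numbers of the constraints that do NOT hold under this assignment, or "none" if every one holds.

#1 Q = -10, not > -7; antecedent false, conditional vacuously true — holds.
#2 T * S = -13 * (-1) = 13 — holds.
#3 min(-11, -10) = -11 — holds.
#4 V = 15 is odd — fails.
#5 Q = -10, P = -4; distinct — holds.
#6 P = -4 lies in [-8, -4] — holds.
#7 P = -4 is in {-3, -6, 1, -4} — holds.
#8 R + T = 13 + (-13) = 0 — holds.
#9 V - W = 15 - (-9) = 24 — holds.

The assignment fails constraint 4.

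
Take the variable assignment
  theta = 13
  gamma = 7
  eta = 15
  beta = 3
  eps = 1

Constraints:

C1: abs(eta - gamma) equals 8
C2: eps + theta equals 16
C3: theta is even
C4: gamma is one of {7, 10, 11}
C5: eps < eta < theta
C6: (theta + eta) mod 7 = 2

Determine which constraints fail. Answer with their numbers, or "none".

C1: abs(15 - 7) = 8 — holds.
C2: eps + theta = 1 + 13 = 14, not 16 — does not hold.
C3: theta = 13 is odd — does not hold.
C4: gamma = 7 is in {7, 10, 11} — holds.
C5: values 1, 15, 13; eta = 15 is not < theta = 13 — does not hold.
C6: theta + eta = 28; 28 mod 7 = 0, not 2 — does not hold.

Constraints 2, 3, 5, 6 are violated.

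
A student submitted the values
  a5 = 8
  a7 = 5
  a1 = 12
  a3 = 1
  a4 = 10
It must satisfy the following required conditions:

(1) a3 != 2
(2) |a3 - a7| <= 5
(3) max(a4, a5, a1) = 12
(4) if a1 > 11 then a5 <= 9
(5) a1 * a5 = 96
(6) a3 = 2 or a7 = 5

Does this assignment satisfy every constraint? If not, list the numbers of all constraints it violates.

The assignment satisfies every constraint.

(1) a3 = 1, and 1 ≠ 2  ✓
(2) |1 - 5| = 4; 4 ≤ 5  ✓
(3) max(10, 8, 12) = 12  ✓
(4) a1 = 12 > 11, so we need a5 ≤ 9; a5 = 8 ≤ 9  ✓
(5) a1 * a5 = 12 * 8 = 96  ✓
(6) a3 = 1 ≠ 2, but a7 = 5 = 5 (second disjunct)  ✓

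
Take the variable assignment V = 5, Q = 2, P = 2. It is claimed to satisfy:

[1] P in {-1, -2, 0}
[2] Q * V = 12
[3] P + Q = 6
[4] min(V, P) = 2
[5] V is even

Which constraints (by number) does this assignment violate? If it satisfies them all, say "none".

[1] P = 2 is not in {-1, -2, 0}  fails
[2] Q * V = 2 * 5 = 10, not 12  fails
[3] P + Q = 2 + 2 = 4, not 6  fails
[4] min(5, 2) = 2  holds
[5] V = 5 is odd  fails

Constraints 1, 2, 3, 5 do not hold.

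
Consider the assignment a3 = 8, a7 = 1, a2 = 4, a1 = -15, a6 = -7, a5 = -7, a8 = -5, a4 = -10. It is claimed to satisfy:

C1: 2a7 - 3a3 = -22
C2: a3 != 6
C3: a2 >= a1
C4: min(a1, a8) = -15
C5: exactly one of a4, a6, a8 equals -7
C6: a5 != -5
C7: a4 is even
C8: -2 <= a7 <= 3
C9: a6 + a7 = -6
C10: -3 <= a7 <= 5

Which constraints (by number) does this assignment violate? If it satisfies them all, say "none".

C1: 2a7 - 3a3 = 2(1) - 3(8) = -22  yes
C2: a3 = 8, and 8 ≠ 6  yes
C3: a2 = 4, a1 = -15; 4 ≥ -15  yes
C4: min(-15, -5) = -15  yes
C5: a4=-10, a6=-7, a8=-5; 1 of them equals -7  yes
C6: a5 = -7, and -7 ≠ -5  yes
C7: a4 = -10 is even  yes
C8: a7 = 1 lies in [-2, 3]  yes
C9: a6 + a7 = -7 + 1 = -6  yes
C10: a7 = 1 lies in [-3, 5]  yes

No violations.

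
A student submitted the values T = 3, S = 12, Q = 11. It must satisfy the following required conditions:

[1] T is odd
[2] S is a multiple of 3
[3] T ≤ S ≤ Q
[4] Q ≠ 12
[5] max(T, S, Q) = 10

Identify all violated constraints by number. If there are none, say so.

[1] T = 3 is odd  OK
[2] 12 / 3 = 4, so 3 divides 12  OK
[3] values 3, 12, 11; S = 12 is not ≤ Q = 11  FAIL
[4] Q = 11, and 11 ≠ 12  OK
[5] max(3, 12, 11) = 12, not 10  FAIL

Constraints 3 and 5 do not hold.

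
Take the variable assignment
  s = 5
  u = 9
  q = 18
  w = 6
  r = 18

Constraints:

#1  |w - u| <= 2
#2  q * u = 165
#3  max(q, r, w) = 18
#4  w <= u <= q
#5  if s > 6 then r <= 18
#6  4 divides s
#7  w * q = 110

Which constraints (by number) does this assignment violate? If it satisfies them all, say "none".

#1 |6 - 9| = 3; 3 > 2, exceeds bound 2  ✗
#2 q * u = 18 * 9 = 162, not 165  ✗
#3 max(18, 18, 6) = 18  ✓
#4 values 6 <= 9 <= 18  ✓
#5 s = 5, not > 6; antecedent false, conditional vacuously true  ✓
#6 5 = 4*1 + 1, so 4 does not divide 5  ✗
#7 w * q = 6 * 18 = 108, not 110  ✗

Constraints 1, 2, 6, and 7 are violated.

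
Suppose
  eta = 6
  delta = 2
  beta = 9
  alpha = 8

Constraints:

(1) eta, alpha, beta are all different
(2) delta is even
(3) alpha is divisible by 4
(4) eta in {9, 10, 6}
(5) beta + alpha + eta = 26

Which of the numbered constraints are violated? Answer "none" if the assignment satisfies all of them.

(1) values 6, 8, 9 are pairwise distinct  ✓
(2) delta = 2 is even  ✓
(3) 8 / 4 = 2, so 4 divides 8  ✓
(4) eta = 6 is in {9, 10, 6}  ✓
(5) beta + alpha + eta = 9 + 8 + 6 = 23, not 26  ✗

No — constraint 5 is not satisfied.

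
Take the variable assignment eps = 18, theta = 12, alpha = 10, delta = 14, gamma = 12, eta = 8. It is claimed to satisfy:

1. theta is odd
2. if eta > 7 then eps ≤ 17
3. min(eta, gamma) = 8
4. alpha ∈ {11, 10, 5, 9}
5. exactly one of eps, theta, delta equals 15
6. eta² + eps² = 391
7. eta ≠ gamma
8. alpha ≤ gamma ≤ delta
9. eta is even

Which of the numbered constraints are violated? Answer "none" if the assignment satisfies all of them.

No — constraints 1, 2, 5, 6 are not satisfied.

1. theta = 12 is even  fails
2. eta = 8 > 7, so we need eps ≤ 17; but eps = 18 > 17  fails
3. min(8, 12) = 8  holds
4. alpha = 10 is in {11, 10, 5, 9}  holds
5. eps=18, theta=12, delta=14; 0 of them equal 15, not exactly one  fails
6. eta² + eps² = 8² + 18² = 64 + 324 = 388, not 391  fails
7. eta = 8, gamma = 12; distinct  holds
8. values 10 ≤ 12 ≤ 14  holds
9. eta = 8 is even  holds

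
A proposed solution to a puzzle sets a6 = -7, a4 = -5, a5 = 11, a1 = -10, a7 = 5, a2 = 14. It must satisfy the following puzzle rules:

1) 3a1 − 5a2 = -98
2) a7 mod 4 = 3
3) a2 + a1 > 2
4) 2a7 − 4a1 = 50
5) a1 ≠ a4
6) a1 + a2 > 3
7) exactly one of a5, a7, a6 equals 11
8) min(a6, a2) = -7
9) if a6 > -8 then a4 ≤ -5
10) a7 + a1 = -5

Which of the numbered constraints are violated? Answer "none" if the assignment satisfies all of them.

Constraints 1, 2 are violated.

1) 3a1 − 5a2 = 3(-10) − 5(14) = -100, not -98  false
2) 5 mod 4 = 1, not 3  false
3) a2 + a1 = 14 + (-10) = 4; 4 > 2  true
4) 2a7 − 4a1 = 2(5) − 4(-10) = 50  true
5) a1 = -10, a4 = -5; distinct  true
6) a1 + a2 = -10 + 14 = 4; 4 > 3  true
7) a5=11, a7=5, a6=-7; 1 of them equals 11  true
8) min(-7, 14) = -7  true
9) a6 = -7 > -8, so we need a4 ≤ -5; a4 = -5 ≤ -5  true
10) a7 + a1 = 5 + (-10) = -5  true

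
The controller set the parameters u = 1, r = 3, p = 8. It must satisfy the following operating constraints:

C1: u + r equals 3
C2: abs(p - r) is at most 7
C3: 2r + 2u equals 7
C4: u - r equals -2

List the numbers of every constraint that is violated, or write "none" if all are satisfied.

Constraints 1 and 3 do not hold.

C1: u + r = 1 + 3 = 4, not 3  fails
C2: abs(8 - 3) = 5; 5 ≤ 7  holds
C3: 2r + 2u = 2(3) + 2(1) = 8, not 7  fails
C4: u - r = 1 - 3 = -2  holds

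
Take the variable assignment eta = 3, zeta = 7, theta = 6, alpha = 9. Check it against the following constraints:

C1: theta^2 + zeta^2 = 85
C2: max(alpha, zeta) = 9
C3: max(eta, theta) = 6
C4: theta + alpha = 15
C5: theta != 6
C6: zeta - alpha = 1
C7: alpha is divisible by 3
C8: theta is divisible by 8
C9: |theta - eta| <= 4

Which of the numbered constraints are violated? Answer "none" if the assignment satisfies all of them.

Constraints 5, 6, 8 do not hold.

C1: theta^2 + zeta^2 = 6^2 + 7^2 = 36 + 49 = 85 — holds.
C2: max(9, 7) = 9 — holds.
C3: max(3, 6) = 6 — holds.
C4: theta + alpha = 6 + 9 = 15 — holds.
C5: theta = 6, but 6 is required to differ — does not hold.
C6: zeta - alpha = 7 - 9 = -2, not 1 — does not hold.
C7: 9 / 3 = 3, so 3 divides 9 — holds.
C8: 6 = 8*0 + 6, so 8 does not divide 6 — does not hold.
C9: |6 - 3| = 3; 3 ≤ 4 — holds.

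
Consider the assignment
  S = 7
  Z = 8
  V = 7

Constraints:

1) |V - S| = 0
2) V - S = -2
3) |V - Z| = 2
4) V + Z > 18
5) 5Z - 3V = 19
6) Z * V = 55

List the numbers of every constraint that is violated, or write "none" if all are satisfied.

No — constraints 2, 3, 4, and 6 are not satisfied.

1) |7 - 7| = 0  OK
2) V - S = 7 - 7 = 0, not -2  FAIL
3) |7 - 8| = 1, not 2  FAIL
4) V + Z = 7 + 8 = 15; 15 ≤ 18, bound 18 not met  FAIL
5) 5Z - 3V = 5(8) - 3(7) = 19  OK
6) Z * V = 8 * 7 = 56, not 55  FAIL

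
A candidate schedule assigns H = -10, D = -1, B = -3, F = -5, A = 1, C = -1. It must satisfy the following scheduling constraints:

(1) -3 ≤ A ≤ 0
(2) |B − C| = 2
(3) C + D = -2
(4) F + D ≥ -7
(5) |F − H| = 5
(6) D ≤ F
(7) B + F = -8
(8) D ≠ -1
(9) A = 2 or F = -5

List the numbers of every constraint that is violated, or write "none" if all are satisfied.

No — constraints 1, 6, and 8 are not satisfied.

(1) A = 1 is outside [-3, 0] — fails.
(2) |-3 − (-1)| = 2 — holds.
(3) C + D = -1 + (-1) = -2 — holds.
(4) F + D = -5 + (-1) = -6; -6 ≥ -7 — holds.
(5) |-5 − (-10)| = 5 — holds.
(6) D = -1, F = -5; -1 > -5 (want ≤) — fails.
(7) B + F = -3 + (-5) = -8 — holds.
(8) D = -1, but -1 is required to differ — fails.
(9) A = 1 ≠ 2, but F = -5 = -5 (second disjunct) — holds.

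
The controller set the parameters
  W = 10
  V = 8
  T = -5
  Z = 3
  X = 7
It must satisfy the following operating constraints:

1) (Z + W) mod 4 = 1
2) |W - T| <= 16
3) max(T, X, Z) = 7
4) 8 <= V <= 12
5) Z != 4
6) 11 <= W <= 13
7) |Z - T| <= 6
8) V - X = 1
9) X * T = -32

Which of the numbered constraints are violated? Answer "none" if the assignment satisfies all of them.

1) Z + W = 13; 13 mod 4 = 1 — holds.
2) |10 - (-5)| = 15; 15 ≤ 16 — holds.
3) max(-5, 7, 3) = 7 — holds.
4) V = 8 lies in [8, 12] — holds.
5) Z = 3, and 3 ≠ 4 — holds.
6) W = 10 is outside [11, 13] — does not hold.
7) |3 - (-5)| = 8; 8 > 6, exceeds bound 6 — does not hold.
8) V - X = 8 - 7 = 1 — holds.
9) X * T = 7 * (-5) = -35, not -32 — does not hold.

Violated: 6, 7, and 9.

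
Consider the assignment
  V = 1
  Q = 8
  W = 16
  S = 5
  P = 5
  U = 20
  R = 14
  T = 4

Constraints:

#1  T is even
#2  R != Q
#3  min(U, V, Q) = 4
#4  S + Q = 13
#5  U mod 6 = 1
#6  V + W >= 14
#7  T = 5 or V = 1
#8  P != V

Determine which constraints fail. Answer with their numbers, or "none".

#1 T = 4 is even — OK.
#2 R = 14, Q = 8; distinct — OK.
#3 min(20, 1, 8) = 1, not 4 — violated.
#4 S + Q = 5 + 8 = 13 — OK.
#5 20 mod 6 = 2, not 1 — violated.
#6 V + W = 1 + 16 = 17; 17 ≥ 14 — OK.
#7 T = 4 ≠ 5, but V = 1 = 1 (second disjunct) — OK.
#8 P = 5, V = 1; distinct — OK.

Violated: 3, 5.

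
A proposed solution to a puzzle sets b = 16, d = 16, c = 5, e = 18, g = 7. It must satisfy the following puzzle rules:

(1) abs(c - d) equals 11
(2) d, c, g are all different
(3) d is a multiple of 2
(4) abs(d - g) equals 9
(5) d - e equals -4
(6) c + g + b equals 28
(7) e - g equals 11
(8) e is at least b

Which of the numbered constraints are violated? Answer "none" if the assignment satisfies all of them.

The assignment fails constraint 5.

(1) abs(5 - 16) = 11  true
(2) values 16, 5, 7 are pairwise distinct  true
(3) 16 / 2 = 8, so 2 divides 16  true
(4) abs(16 - 7) = 9  true
(5) d - e = 16 - 18 = -2, not -4  false
(6) c + g + b = 5 + 7 + 16 = 28  true
(7) e - g = 18 - 7 = 11  true
(8) e = 18, b = 16; 18 ≥ 16  true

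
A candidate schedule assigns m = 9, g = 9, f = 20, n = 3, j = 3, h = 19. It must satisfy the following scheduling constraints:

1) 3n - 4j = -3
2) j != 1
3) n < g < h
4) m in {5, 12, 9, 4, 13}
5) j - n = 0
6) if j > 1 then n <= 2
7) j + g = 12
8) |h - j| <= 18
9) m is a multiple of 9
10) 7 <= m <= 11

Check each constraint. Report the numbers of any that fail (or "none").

Constraint 6 is violated.

1) 3n - 4j = 3(3) - 4(3) = -3  holds
2) j = 3, and 3 ≠ 1  holds
3) values 3 < 9 < 19  holds
4) m = 9 is in {5, 12, 9, 4, 13}  holds
5) j - n = 3 - 3 = 0  holds
6) j = 3 > 1, so we need n ≤ 2; but n = 3 > 2  fails
7) j + g = 3 + 9 = 12  holds
8) |19 - 3| = 16; 16 ≤ 18  holds
9) 9 / 9 = 1, so 9 divides 9  holds
10) m = 9 lies in [7, 11]  holds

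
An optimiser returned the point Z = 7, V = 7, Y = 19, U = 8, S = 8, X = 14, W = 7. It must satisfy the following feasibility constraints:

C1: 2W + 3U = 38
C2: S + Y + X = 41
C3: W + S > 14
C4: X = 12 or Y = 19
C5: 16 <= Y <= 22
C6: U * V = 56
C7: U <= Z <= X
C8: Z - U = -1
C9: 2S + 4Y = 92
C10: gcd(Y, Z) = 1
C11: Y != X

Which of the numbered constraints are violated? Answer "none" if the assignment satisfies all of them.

The assignment fails constraint 7.

C1: 2W + 3U = 2(7) + 3(8) = 38 — holds.
C2: S + Y + X = 8 + 19 + 14 = 41 — holds.
C3: W + S = 7 + 8 = 15; 15 > 14 — holds.
C4: X = 14 ≠ 12, but Y = 19 = 19 (second disjunct) — holds.
C5: Y = 19 lies in [16, 22] — holds.
C6: U * V = 8 * 7 = 56 — holds.
C7: values 8, 7, 14; U = 8 is not <= Z = 7 — fails.
C8: Z - U = 7 - 8 = -1 — holds.
C9: 2S + 4Y = 2(8) + 4(19) = 92 — holds.
C10: gcd(19, 7) = 1 — holds.
C11: Y = 19, X = 14; distinct — holds.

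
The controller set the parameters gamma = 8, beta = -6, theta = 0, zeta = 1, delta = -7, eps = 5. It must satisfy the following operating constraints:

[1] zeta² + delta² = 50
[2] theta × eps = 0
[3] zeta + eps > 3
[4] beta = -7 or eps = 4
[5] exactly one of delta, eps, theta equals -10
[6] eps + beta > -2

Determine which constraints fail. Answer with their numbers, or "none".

No — constraints 4, 5 are not satisfied.

[1] zeta² + delta² = 1² + (-7)² = 1 + 49 = 50 — satisfied.
[2] theta × eps = 0 × 5 = 0 — satisfied.
[3] zeta + eps = 1 + 5 = 6; 6 > 3 — satisfied.
[4] beta = -6 ≠ -7 and eps = 5 ≠ 4; both disjuncts false — violated.
[5] delta=-7, eps=5, theta=0; 0 of them equal -10, not exactly one — violated.
[6] eps + beta = 5 + (-6) = -1; -1 > -2 — satisfied.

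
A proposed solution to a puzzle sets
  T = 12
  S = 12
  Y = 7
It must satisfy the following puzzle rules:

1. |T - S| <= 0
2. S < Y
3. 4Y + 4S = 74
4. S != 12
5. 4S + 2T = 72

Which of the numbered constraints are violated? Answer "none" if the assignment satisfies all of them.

Constraints 2, 3, and 4 are violated.

1. |12 - 12| = 0; 0 ≤ 0 — OK.
2. S = 12, Y = 7; 12 ≥ 7 (want <) — violated.
3. 4Y + 4S = 4(7) + 4(12) = 76, not 74 — violated.
4. S = 12, but 12 is required to differ — violated.
5. 4S + 2T = 4(12) + 2(12) = 72 — OK.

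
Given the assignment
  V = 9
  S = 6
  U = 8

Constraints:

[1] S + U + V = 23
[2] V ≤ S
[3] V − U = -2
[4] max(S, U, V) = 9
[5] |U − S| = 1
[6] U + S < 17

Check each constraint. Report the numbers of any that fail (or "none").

Violated: 2, 3, and 5.

[1] S + U + V = 6 + 8 + 9 = 23 — satisfied.
[2] V = 9, S = 6; 9 > 6 (want ≤) — violated.
[3] V − U = 9 − 8 = 1, not -2 — violated.
[4] max(6, 8, 9) = 9 — satisfied.
[5] |8 − 6| = 2, not 1 — violated.
[6] U + S = 8 + 6 = 14; 14 < 17 — satisfied.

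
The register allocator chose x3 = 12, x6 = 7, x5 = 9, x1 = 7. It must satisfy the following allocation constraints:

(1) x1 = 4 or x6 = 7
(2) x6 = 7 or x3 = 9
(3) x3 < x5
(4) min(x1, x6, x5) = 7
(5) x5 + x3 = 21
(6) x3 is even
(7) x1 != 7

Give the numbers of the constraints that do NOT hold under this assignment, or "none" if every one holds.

(1) x1 = 7 ≠ 4, but x6 = 7 = 7 (second disjunct) — satisfied.
(2) x6 = 7 = 7 (first disjunct) — satisfied.
(3) x3 = 12, x5 = 9; 12 ≥ 9 (want <) — violated.
(4) min(7, 7, 9) = 7 — satisfied.
(5) x5 + x3 = 9 + 12 = 21 — satisfied.
(6) x3 = 12 is even — satisfied.
(7) x1 = 7, but 7 is required to differ — violated.

Constraints 3 and 7 do not hold.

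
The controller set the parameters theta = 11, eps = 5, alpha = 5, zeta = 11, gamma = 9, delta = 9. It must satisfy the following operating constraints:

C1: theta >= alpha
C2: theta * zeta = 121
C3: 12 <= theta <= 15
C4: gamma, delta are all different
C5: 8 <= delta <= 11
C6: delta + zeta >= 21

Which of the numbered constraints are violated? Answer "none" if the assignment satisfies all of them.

C1: theta = 11, alpha = 5; 11 ≥ 5 — holds.
C2: theta * zeta = 11 * 11 = 121 — holds.
C3: theta = 11 is outside [12, 15] — fails.
C4: gamma = delta = 9, not all different — fails.
C5: delta = 9 lies in [8, 11] — holds.
C6: delta + zeta = 9 + 11 = 20; 20 < 21, bound 21 not met — fails.

Violated: 3, 4, and 6.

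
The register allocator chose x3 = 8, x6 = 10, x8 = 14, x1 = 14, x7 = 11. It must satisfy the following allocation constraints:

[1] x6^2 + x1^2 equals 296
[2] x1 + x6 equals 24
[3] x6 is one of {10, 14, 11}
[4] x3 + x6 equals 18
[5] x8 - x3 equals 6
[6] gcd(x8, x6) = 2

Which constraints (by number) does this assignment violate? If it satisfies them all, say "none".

No violations.

[1] x6^2 + x1^2 = 10^2 + 14^2 = 100 + 196 = 296  ✓
[2] x1 + x6 = 14 + 10 = 24  ✓
[3] x6 = 10 is in {10, 14, 11}  ✓
[4] x3 + x6 = 8 + 10 = 18  ✓
[5] x8 - x3 = 14 - 8 = 6  ✓
[6] gcd(14, 10) = 2  ✓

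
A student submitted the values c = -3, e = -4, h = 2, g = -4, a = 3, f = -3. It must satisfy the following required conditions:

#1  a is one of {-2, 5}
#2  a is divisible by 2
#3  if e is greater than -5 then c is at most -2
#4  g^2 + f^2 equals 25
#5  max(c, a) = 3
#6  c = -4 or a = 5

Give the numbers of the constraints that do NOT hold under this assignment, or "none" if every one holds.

#1 a = 3 is not in {-2, 5} — fails.
#2 3 = 2*1 + 1, so 2 does not divide 3 — fails.
#3 e = -4 > -5, so we need c ≤ -2; c = -3 ≤ -2 — holds.
#4 g^2 + f^2 = (-4)^2 + (-3)^2 = 16 + 9 = 25 — holds.
#5 max(-3, 3) = 3 — holds.
#6 c = -3 ≠ -4 and a = 3 ≠ 5; both disjuncts false — fails.

The assignment fails constraints 1, 2, 6.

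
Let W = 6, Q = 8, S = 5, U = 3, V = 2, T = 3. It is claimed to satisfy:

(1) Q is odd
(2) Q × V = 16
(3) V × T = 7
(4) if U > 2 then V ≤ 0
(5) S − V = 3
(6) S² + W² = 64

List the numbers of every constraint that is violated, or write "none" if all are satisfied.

(1) Q = 8 is even — does not hold.
(2) Q × V = 8 × 2 = 16 — holds.
(3) V × T = 2 × 3 = 6, not 7 — does not hold.
(4) U = 3 > 2, so we need V ≤ 0; but V = 2 > 0 — does not hold.
(5) S − V = 5 − 2 = 3 — holds.
(6) S² + W² = 5² + 6² = 25 + 36 = 61, not 64 — does not hold.

Constraints 1, 3, 4, and 6 are violated.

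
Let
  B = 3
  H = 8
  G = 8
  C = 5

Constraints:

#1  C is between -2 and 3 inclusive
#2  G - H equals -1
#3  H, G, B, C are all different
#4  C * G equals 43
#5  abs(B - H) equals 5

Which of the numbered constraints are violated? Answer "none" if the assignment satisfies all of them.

#1 C = 5 is outside [-2, 3]  fails
#2 G - H = 8 - 8 = 0, not -1  fails
#3 H = G = 8, not all different  fails
#4 C * G = 5 * 8 = 40, not 43  fails
#5 abs(3 - 8) = 5  holds

The assignment fails constraints 1, 2, 3, and 4.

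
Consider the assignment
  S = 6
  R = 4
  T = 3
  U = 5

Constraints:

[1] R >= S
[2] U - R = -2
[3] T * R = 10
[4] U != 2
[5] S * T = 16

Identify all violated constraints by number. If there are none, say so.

No — constraints 1, 2, 3, 5 are not satisfied.

[1] R = 4, S = 6; 4 < 6 (want ≥) — fails.
[2] U - R = 5 - 4 = 1, not -2 — fails.
[3] T * R = 3 * 4 = 12, not 10 — fails.
[4] U = 5, and 5 ≠ 2 — holds.
[5] S * T = 6 * 3 = 18, not 16 — fails.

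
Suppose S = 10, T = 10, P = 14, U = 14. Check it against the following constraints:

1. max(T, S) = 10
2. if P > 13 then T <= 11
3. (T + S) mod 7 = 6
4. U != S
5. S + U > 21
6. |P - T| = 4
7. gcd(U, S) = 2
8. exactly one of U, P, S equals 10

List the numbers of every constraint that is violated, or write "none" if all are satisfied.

1. max(10, 10) = 10 — holds.
2. P = 14 > 13, so we need T ≤ 11; T = 10 ≤ 11 — holds.
3. T + S = 20; 20 mod 7 = 6 — holds.
4. U = 14, S = 10; distinct — holds.
5. S + U = 10 + 14 = 24; 24 > 21 — holds.
6. |14 - 10| = 4 — holds.
7. gcd(14, 10) = 2 — holds.
8. U=14, P=14, S=10; 1 of them equals 10 — holds.

None — every constraint holds.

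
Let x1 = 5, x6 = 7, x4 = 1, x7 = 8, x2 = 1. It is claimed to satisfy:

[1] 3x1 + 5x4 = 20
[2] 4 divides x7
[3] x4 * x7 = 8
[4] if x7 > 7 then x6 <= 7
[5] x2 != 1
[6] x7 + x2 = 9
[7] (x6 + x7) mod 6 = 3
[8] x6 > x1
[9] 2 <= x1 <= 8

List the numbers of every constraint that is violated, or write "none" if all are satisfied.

[1] 3x1 + 5x4 = 3(5) + 5(1) = 20 — OK.
[2] 8 / 4 = 2, so 4 divides 8 — OK.
[3] x4 * x7 = 1 * 8 = 8 — OK.
[4] x7 = 8 > 7, so we need x6 ≤ 7; x6 = 7 ≤ 7 — OK.
[5] x2 = 1, but 1 is required to differ — violated.
[6] x7 + x2 = 8 + 1 = 9 — OK.
[7] x6 + x7 = 15; 15 mod 6 = 3 — OK.
[8] x6 = 7, x1 = 5; 7 > 5 — OK.
[9] x1 = 5 lies in [2, 8] — OK.

No — constraint 5 is not satisfied.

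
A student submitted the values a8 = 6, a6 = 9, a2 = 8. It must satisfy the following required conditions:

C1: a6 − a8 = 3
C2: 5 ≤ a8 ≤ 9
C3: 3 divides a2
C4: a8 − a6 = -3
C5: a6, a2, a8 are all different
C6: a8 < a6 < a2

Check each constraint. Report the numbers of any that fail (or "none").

Violated: 3 and 6.

C1: a6 − a8 = 9 − 6 = 3 — holds.
C2: a8 = 6 lies in [5, 9] — holds.
C3: 8 = 3×2 + 2, so 3 does not divide 8 — fails.
C4: a8 − a6 = 6 − 9 = -3 — holds.
C5: values 9, 8, 6 are pairwise distinct — holds.
C6: values 6, 9, 8; a6 = 9 is not < a2 = 8 — fails.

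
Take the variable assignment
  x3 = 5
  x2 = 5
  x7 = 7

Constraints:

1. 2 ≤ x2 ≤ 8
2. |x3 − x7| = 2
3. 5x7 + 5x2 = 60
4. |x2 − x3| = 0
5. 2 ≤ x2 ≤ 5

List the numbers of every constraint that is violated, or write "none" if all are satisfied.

1. x2 = 5 lies in [2, 8] — satisfied.
2. |5 − 7| = 2 — satisfied.
3. 5x7 + 5x2 = 5(7) + 5(5) = 60 — satisfied.
4. |5 − 5| = 0 — satisfied.
5. x2 = 5 lies in [2, 5] — satisfied.

The assignment satisfies every constraint.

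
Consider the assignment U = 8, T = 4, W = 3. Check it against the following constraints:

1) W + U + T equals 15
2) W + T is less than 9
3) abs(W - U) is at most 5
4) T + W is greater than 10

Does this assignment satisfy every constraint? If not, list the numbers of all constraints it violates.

1) W + U + T = 3 + 8 + 4 = 15  true
2) W + T = 3 + 4 = 7; 7 < 9  true
3) abs(3 - 8) = 5; 5 ≤ 5  true
4) T + W = 4 + 3 = 7; 7 ≤ 10, bound 10 not met  false

Violated: 4.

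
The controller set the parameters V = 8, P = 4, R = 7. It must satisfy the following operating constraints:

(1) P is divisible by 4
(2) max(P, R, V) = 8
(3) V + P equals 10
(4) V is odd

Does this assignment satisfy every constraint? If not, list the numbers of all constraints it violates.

(1) 4 / 4 = 1, so 4 divides 4  ✓
(2) max(4, 7, 8) = 8  ✓
(3) V + P = 8 + 4 = 12, not 10  ✗
(4) V = 8 is even  ✗

Violated: 3, 4.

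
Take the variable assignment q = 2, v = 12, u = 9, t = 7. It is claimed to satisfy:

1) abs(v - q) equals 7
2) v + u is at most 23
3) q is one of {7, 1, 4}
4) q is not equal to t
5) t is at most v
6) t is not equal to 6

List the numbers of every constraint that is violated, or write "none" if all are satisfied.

1) abs(12 - 2) = 10, not 7  FAIL
2) v + u = 12 + 9 = 21; 21 ≤ 23  OK
3) q = 2 is not in {7, 1, 4}  FAIL
4) q = 2, t = 7; distinct  OK
5) t = 7, v = 12; 7 ≤ 12  OK
6) t = 7, and 7 ≠ 6  OK

Constraints 1, 3 are violated.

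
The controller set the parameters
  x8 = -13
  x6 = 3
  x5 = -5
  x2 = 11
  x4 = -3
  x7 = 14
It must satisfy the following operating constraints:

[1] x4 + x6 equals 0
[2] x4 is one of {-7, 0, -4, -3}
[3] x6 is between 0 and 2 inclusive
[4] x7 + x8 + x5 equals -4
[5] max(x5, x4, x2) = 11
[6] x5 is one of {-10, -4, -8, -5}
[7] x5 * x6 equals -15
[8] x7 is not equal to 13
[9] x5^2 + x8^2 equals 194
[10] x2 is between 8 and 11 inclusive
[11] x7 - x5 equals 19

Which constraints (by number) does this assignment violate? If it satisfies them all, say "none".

[1] x4 + x6 = -3 + 3 = 0 — satisfied.
[2] x4 = -3 is in {-7, 0, -4, -3} — satisfied.
[3] x6 = 3 is outside [0, 2] — violated.
[4] x7 + x8 + x5 = 14 + (-13) + (-5) = -4 — satisfied.
[5] max(-5, -3, 11) = 11 — satisfied.
[6] x5 = -5 is in {-10, -4, -8, -5} — satisfied.
[7] x5 * x6 = -5 * 3 = -15 — satisfied.
[8] x7 = 14, and 14 ≠ 13 — satisfied.
[9] x5^2 + x8^2 = (-5)^2 + (-13)^2 = 25 + 169 = 194 — satisfied.
[10] x2 = 11 lies in [8, 11] — satisfied.
[11] x7 - x5 = 14 - (-5) = 19 — satisfied.

Constraint 3 is violated.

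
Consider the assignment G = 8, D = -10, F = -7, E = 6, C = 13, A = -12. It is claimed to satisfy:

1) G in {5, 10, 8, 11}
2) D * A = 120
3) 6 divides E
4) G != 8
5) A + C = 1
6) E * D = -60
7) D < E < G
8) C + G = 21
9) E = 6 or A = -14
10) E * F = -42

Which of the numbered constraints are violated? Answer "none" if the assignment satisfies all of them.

Constraint 4 is violated.

1) G = 8 is in {5, 10, 8, 11}  true
2) D * A = -10 * (-12) = 120  true
3) 6 / 6 = 1, so 6 divides 6  true
4) G = 8, but 8 is required to differ  false
5) A + C = -12 + 13 = 1  true
6) E * D = 6 * (-10) = -60  true
7) values -10 < 6 < 8  true
8) C + G = 13 + 8 = 21  true
9) E = 6 = 6 (first disjunct)  true
10) E * F = 6 * (-7) = -42  true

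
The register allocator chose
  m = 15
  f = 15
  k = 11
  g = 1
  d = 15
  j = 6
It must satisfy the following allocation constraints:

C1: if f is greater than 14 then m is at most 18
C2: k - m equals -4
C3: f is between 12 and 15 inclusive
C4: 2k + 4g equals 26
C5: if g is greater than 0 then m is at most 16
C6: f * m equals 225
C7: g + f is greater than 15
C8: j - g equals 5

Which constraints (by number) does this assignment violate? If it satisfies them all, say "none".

No violations.

C1: f = 15 > 14, so we need m ≤ 18; m = 15 ≤ 18 — satisfied.
C2: k - m = 11 - 15 = -4 — satisfied.
C3: f = 15 lies in [12, 15] — satisfied.
C4: 2k + 4g = 2(11) + 4(1) = 26 — satisfied.
C5: g = 1 > 0, so we need m ≤ 16; m = 15 ≤ 16 — satisfied.
C6: f * m = 15 * 15 = 225 — satisfied.
C7: g + f = 1 + 15 = 16; 16 > 15 — satisfied.
C8: j - g = 6 - 1 = 5 — satisfied.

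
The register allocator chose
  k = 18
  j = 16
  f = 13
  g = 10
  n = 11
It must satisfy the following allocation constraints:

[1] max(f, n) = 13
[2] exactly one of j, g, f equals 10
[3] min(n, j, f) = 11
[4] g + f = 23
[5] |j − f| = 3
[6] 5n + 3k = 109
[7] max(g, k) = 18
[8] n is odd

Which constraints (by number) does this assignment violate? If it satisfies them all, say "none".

All constraints are satisfied.

[1] max(13, 11) = 13 — OK.
[2] j=16, g=10, f=13; 1 of them equals 10 — OK.
[3] min(11, 16, 13) = 11 — OK.
[4] g + f = 10 + 13 = 23 — OK.
[5] |16 − 13| = 3 — OK.
[6] 5n + 3k = 5(11) + 3(18) = 109 — OK.
[7] max(10, 18) = 18 — OK.
[8] n = 11 is odd — OK.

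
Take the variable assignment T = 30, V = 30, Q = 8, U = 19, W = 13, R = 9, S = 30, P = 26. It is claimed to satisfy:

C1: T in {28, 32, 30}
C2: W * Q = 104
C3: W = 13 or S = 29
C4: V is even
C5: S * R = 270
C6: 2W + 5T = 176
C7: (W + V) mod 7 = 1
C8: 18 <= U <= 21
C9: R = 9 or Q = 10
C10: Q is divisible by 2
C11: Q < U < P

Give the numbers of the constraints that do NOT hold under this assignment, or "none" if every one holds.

No violations.

C1: T = 30 is in {28, 32, 30}  holds
C2: W * Q = 13 * 8 = 104  holds
C3: W = 13 = 13 (first disjunct)  holds
C4: V = 30 is even  holds
C5: S * R = 30 * 9 = 270  holds
C6: 2W + 5T = 2(13) + 5(30) = 176  holds
C7: W + V = 43; 43 mod 7 = 1  holds
C8: U = 19 lies in [18, 21]  holds
C9: R = 9 = 9 (first disjunct)  holds
C10: 8 / 2 = 4, so 2 divides 8  holds
C11: values 8 < 19 < 26  holds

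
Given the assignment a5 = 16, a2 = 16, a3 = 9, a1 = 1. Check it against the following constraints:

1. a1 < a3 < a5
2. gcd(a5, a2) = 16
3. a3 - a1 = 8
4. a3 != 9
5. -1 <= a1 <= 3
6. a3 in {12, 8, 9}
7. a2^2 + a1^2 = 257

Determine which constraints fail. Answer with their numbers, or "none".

Constraint 4 does not hold.

1. values 1 < 9 < 16 — holds.
2. gcd(16, 16) = 16 — holds.
3. a3 - a1 = 9 - 1 = 8 — holds.
4. a3 = 9, but 9 is required to differ — fails.
5. a1 = 1 lies in [-1, 3] — holds.
6. a3 = 9 is in {12, 8, 9} — holds.
7. a2^2 + a1^2 = 16^2 + 1^2 = 256 + 1 = 257 — holds.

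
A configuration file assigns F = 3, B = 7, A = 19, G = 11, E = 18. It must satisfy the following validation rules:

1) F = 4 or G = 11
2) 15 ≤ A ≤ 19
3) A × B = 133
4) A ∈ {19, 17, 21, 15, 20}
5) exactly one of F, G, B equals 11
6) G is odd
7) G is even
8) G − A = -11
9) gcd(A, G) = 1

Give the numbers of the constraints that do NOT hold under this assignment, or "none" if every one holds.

No — constraints 7, 8 are not satisfied.

1) F = 3 ≠ 4, but G = 11 = 11 (second disjunct)  ✔
2) A = 19 lies in [15, 19]  ✔
3) A × B = 19 × 7 = 133  ✔
4) A = 19 is in {19, 17, 21, 15, 20}  ✔
5) F=3, G=11, B=7; 1 of them equals 11  ✔
6) G = 11 is odd  ✔
7) G = 11 is odd  ✘
8) G − A = 11 − 19 = -8, not -11  ✘
9) gcd(19, 11) = 1  ✔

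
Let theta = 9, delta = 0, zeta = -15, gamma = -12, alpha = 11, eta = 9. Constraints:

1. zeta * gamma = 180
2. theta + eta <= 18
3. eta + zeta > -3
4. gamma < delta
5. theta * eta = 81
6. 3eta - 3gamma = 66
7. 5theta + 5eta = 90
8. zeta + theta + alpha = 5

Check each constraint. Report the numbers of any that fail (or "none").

No — constraints 3 and 6 are not satisfied.

1. zeta * gamma = -15 * (-12) = 180 — holds.
2. theta + eta = 9 + 9 = 18; 18 ≤ 18 — holds.
3. eta + zeta = 9 + (-15) = -6; -6 ≤ -3, bound -3 not met — fails.
4. gamma = -12, delta = 0; -12 < 0 — holds.
5. theta * eta = 9 * 9 = 81 — holds.
6. 3eta - 3gamma = 3(9) - 3(-12) = 63, not 66 — fails.
7. 5theta + 5eta = 5(9) + 5(9) = 90 — holds.
8. zeta + theta + alpha = -15 + 9 + 11 = 5 — holds.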